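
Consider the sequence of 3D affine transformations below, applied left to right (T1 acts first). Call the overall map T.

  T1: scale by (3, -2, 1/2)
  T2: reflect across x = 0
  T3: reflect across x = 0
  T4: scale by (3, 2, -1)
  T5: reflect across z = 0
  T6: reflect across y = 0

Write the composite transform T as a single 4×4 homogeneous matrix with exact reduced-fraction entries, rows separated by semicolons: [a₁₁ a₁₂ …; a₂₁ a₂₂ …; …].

T = [9 0 0 0; 0 4 0 0; 0 0 1/2 0; 0 0 0 1]

T1 = [3 0 0 0; 0 -2 0 0; 0 0 1/2 0; 0 0 0 1]
T2·T1 = [-3 0 0 0; 0 -2 0 0; 0 0 1/2 0; 0 0 0 1]
T3·…·T1 = [3 0 0 0; 0 -2 0 0; 0 0 1/2 0; 0 0 0 1]
T4·…·T1 = [9 0 0 0; 0 -4 0 0; 0 0 -1/2 0; 0 0 0 1]
T5·…·T1 = [9 0 0 0; 0 -4 0 0; 0 0 1/2 0; 0 0 0 1]
T6·…·T1 = [9 0 0 0; 0 4 0 0; 0 0 1/2 0; 0 0 0 1]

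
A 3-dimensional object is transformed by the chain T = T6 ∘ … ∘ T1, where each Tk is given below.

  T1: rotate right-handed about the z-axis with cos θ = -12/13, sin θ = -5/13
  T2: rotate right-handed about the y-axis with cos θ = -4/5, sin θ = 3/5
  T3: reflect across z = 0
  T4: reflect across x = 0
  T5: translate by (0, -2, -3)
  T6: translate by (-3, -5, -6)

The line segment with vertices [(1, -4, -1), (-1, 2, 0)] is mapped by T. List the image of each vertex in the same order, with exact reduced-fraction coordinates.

T1 rotate right-handed about the z-axis with cos θ = -12/13, sin θ = -5/13: (1, -4, -1) → (-32/13, 43/13, -1); (-1, 2, 0) → (22/13, -19/13, 0)
T2 rotate right-handed about the y-axis with cos θ = -4/5, sin θ = 3/5: (-32/13, 43/13, -1) → (89/65, 43/13, 148/65); (22/13, -19/13, 0) → (-88/65, -19/13, -66/65)
T3 reflect across z = 0: (89/65, 43/13, 148/65) → (89/65, 43/13, -148/65); (-88/65, -19/13, -66/65) → (-88/65, -19/13, 66/65)
T4 reflect across x = 0: (89/65, 43/13, -148/65) → (-89/65, 43/13, -148/65); (-88/65, -19/13, 66/65) → (88/65, -19/13, 66/65)
T5 translate by (0, -2, -3): (-89/65, 43/13, -148/65) → (-89/65, 17/13, -343/65); (88/65, -19/13, 66/65) → (88/65, -45/13, -129/65)
T6 translate by (-3, -5, -6): (-89/65, 17/13, -343/65) → (-284/65, -48/13, -733/65); (88/65, -45/13, -129/65) → (-107/65, -110/13, -519/65)

image vertices: (-284/65, -48/13, -733/65), (-107/65, -110/13, -519/65)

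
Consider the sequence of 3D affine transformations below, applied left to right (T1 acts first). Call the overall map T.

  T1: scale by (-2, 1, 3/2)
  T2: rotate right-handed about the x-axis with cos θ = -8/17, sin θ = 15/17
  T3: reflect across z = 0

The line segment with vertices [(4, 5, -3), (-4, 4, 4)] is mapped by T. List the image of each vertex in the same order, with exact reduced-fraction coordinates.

T1 scale by (-2, 1, 3/2): (4, 5, -3) → (-8, 5, -9/2); (-4, 4, 4) → (8, 4, 6)
T2 rotate right-handed about the x-axis with cos θ = -8/17, sin θ = 15/17: (-8, 5, -9/2) → (-8, 55/34, 111/17); (8, 4, 6) → (8, -122/17, 12/17)
T3 reflect across z = 0: (-8, 55/34, 111/17) → (-8, 55/34, -111/17); (8, -122/17, 12/17) → (8, -122/17, -12/17)

image vertices: (-8, 55/34, -111/17), (8, -122/17, -12/17)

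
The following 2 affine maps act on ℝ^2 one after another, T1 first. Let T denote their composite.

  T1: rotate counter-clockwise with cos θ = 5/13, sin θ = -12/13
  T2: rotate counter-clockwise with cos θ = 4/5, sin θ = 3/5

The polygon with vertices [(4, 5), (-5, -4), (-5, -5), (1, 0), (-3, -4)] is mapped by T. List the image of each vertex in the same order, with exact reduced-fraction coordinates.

image vertices: (389/65, 148/65), (-412/65, -59/65), (-89/13, -23/13), (56/65, -33/65), (-60/13, -25/13)

T1 rotate counter-clockwise with cos θ = 5/13, sin θ = -12/13: (4, 5) → (80/13, -23/13); (-5, -4) → (-73/13, 40/13); (-5, -5) → (-85/13, 35/13); (1, 0) → (5/13, -12/13); (-3, -4) → (-63/13, 16/13)
T2 rotate counter-clockwise with cos θ = 4/5, sin θ = 3/5: (80/13, -23/13) → (389/65, 148/65); (-73/13, 40/13) → (-412/65, -59/65); (-85/13, 35/13) → (-89/13, -23/13); (5/13, -12/13) → (56/65, -33/65); (-63/13, 16/13) → (-60/13, -25/13)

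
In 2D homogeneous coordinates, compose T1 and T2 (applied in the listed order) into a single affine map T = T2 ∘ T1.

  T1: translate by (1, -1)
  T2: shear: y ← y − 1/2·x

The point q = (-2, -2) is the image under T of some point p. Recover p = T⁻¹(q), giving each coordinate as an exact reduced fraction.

T1 = [1 0 1; 0 1 -1; 0 0 1]
T2·T1 = [1 0 1; -1/2 1 -3/2; 0 0 1]
det M = 1; M⁻¹ = [1 0 -1; 1/2 1 1; 0 0 1]
M⁻¹ · (-2, -2)ᵀ = (-3, -2)ᵀ

p = (-3, -2)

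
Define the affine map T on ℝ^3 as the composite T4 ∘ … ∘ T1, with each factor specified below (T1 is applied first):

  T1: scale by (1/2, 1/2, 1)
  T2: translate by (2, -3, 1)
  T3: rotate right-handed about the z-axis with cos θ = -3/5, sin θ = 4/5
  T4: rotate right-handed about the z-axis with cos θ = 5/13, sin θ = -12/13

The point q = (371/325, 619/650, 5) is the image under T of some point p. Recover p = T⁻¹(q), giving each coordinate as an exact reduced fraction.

p = (-6/5, 5, 4)

T1 = [1/2 0 0 0; 0 1/2 0 0; 0 0 1 0; 0 0 0 1]
T2·T1 = [1/2 0 0 2; 0 1/2 0 -3; 0 0 1 1; 0 0 0 1]
T3·…·T1 = [-3/10 -2/5 0 6/5; 2/5 -3/10 0 17/5; 0 0 1 1; 0 0 0 1]
T4·…·T1 = [33/130 -28/65 0 18/5; 28/65 33/130 0 1/5; 0 0 1 1; 0 0 0 1]
det M = 1/4; M⁻¹ = [66/65 112/65 0 -4; -112/65 66/65 0 6; 0 0 1 -1; 0 0 0 1]
M⁻¹ · (371/325, 619/650, 5)ᵀ = (-6/5, 5, 4)ᵀ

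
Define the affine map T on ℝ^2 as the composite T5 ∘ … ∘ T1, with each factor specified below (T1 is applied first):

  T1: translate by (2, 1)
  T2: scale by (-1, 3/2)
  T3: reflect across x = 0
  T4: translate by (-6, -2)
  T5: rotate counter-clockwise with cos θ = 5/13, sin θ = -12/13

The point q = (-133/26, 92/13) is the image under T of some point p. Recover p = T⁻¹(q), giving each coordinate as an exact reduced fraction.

T1 = [1 0 2; 0 1 1; 0 0 1]
T2·T1 = [-1 0 -2; 0 3/2 3/2; 0 0 1]
T3·…·T1 = [1 0 2; 0 3/2 3/2; 0 0 1]
T4·…·T1 = [1 0 -4; 0 3/2 -1/2; 0 0 1]
T5·…·T1 = [5/13 18/13 -2; -12/13 15/26 7/2; 0 0 1]
det M = 3/2; M⁻¹ = [5/13 -12/13 4; 8/13 10/39 1/3; 0 0 1]
M⁻¹ · (-133/26, 92/13)ᵀ = (-9/2, -1)ᵀ

p = (-9/2, -1)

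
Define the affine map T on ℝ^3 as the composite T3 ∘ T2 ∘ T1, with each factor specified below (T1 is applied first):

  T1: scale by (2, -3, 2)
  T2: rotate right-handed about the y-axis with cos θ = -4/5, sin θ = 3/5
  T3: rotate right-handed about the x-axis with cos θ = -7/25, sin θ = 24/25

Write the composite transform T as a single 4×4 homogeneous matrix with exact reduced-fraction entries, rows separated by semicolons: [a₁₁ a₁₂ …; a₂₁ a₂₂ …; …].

T1 = [2 0 0 0; 0 -3 0 0; 0 0 2 0; 0 0 0 1]
T2·T1 = [-8/5 0 6/5 0; 0 -3 0 0; -6/5 0 -8/5 0; 0 0 0 1]
T3·…·T1 = [-8/5 0 6/5 0; 144/125 21/25 192/125 0; 42/125 -72/25 56/125 0; 0 0 0 1]

T = [-8/5 0 6/5 0; 144/125 21/25 192/125 0; 42/125 -72/25 56/125 0; 0 0 0 1]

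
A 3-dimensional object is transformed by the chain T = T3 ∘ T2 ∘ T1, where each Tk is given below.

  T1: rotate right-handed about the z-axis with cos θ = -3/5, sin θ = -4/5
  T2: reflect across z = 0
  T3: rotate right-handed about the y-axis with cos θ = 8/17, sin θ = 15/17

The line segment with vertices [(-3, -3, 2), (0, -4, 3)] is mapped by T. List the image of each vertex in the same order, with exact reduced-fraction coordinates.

image vertices: (-174/85, 21/5, -7/17), (-353/85, 12/5, 24/17)

T1 rotate right-handed about the z-axis with cos θ = -3/5, sin θ = -4/5: (-3, -3, 2) → (-3/5, 21/5, 2); (0, -4, 3) → (-16/5, 12/5, 3)
T2 reflect across z = 0: (-3/5, 21/5, 2) → (-3/5, 21/5, -2); (-16/5, 12/5, 3) → (-16/5, 12/5, -3)
T3 rotate right-handed about the y-axis with cos θ = 8/17, sin θ = 15/17: (-3/5, 21/5, -2) → (-174/85, 21/5, -7/17); (-16/5, 12/5, -3) → (-353/85, 12/5, 24/17)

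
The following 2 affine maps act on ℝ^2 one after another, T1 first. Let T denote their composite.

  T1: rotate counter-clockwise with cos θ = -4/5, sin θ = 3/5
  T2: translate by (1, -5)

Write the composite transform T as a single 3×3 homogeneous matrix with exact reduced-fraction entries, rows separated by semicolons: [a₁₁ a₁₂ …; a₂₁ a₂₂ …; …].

T = [-4/5 -3/5 1; 3/5 -4/5 -5; 0 0 1]

T1 = [-4/5 -3/5 0; 3/5 -4/5 0; 0 0 1]
T2·T1 = [-4/5 -3/5 1; 3/5 -4/5 -5; 0 0 1]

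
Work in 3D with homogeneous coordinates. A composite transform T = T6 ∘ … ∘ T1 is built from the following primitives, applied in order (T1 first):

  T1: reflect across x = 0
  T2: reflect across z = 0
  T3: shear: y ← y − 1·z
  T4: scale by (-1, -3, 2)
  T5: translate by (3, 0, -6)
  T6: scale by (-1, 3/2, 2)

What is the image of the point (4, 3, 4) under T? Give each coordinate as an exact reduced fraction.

T1 reflect across x = 0: (4, 3, 4) → (-4, 3, 4)
T2 reflect across z = 0: (-4, 3, 4) → (-4, 3, -4)
T3 shear: y ← y − 1·z: (-4, 3, -4) → (-4, 7, -4)
T4 scale by (-1, -3, 2): (-4, 7, -4) → (4, -21, -8)
T5 translate by (3, 0, -6): (4, -21, -8) → (7, -21, -14)
T6 scale by (-1, 3/2, 2): (7, -21, -14) → (-7, -63/2, -28)

T(p) = (-7, -63/2, -28)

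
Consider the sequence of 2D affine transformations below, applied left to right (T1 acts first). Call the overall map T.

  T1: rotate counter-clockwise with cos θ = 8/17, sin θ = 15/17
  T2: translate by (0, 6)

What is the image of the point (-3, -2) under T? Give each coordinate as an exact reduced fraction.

T(p) = (6/17, 41/17)

T1 rotate counter-clockwise with cos θ = 8/17, sin θ = 15/17: (-3, -2) → (6/17, -61/17)
T2 translate by (0, 6): (6/17, -61/17) → (6/17, 41/17)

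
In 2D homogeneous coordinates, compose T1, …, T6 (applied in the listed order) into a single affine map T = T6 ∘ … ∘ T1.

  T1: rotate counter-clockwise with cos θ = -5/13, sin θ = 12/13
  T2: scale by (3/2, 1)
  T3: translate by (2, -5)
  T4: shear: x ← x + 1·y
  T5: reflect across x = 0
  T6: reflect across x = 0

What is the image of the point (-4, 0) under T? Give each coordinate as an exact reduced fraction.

T1 rotate counter-clockwise with cos θ = -5/13, sin θ = 12/13: (-4, 0) → (20/13, -48/13)
T2 scale by (3/2, 1): (20/13, -48/13) → (30/13, -48/13)
T3 translate by (2, -5): (30/13, -48/13) → (56/13, -113/13)
T4 shear: x ← x + 1·y: (56/13, -113/13) → (-57/13, -113/13)
T5 reflect across x = 0: (-57/13, -113/13) → (57/13, -113/13)
T6 reflect across x = 0: (57/13, -113/13) → (-57/13, -113/13)

T(p) = (-57/13, -113/13)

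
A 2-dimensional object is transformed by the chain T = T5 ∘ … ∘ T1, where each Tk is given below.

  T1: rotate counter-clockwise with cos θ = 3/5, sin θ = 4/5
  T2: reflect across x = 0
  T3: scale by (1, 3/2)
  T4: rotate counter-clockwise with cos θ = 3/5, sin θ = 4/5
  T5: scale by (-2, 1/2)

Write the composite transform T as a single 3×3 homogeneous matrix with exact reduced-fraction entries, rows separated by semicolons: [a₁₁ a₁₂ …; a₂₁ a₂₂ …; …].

T1 = [3/5 -4/5 0; 4/5 3/5 0; 0 0 1]
T2·T1 = [-3/5 4/5 0; 4/5 3/5 0; 0 0 1]
T3·…·T1 = [-3/5 4/5 0; 6/5 9/10 0; 0 0 1]
T4·…·T1 = [-33/25 -6/25 0; 6/25 59/50 0; 0 0 1]
T5·…·T1 = [66/25 12/25 0; 3/25 59/100 0; 0 0 1]

T = [66/25 12/25 0; 3/25 59/100 0; 0 0 1]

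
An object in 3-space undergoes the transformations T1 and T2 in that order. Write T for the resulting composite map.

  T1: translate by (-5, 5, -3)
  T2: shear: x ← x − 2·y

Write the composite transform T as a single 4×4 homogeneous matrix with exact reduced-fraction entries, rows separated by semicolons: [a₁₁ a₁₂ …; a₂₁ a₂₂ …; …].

T = [1 -2 0 -15; 0 1 0 5; 0 0 1 -3; 0 0 0 1]

T1 = [1 0 0 -5; 0 1 0 5; 0 0 1 -3; 0 0 0 1]
T2·T1 = [1 -2 0 -15; 0 1 0 5; 0 0 1 -3; 0 0 0 1]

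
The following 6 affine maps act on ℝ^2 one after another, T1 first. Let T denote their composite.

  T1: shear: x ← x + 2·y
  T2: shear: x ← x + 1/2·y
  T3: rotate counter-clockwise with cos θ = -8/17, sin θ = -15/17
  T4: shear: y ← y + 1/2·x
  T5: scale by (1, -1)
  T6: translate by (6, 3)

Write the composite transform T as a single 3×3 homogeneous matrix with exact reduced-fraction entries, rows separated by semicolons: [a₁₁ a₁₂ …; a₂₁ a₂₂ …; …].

T = [-8/17 -5/17 6; 19/17 48/17 3; 0 0 1]

T1 = [1 2 0; 0 1 0; 0 0 1]
T2·T1 = [1 5/2 0; 0 1 0; 0 0 1]
T3·…·T1 = [-8/17 -5/17 0; -15/17 -91/34 0; 0 0 1]
T4·…·T1 = [-8/17 -5/17 0; -19/17 -48/17 0; 0 0 1]
T5·…·T1 = [-8/17 -5/17 0; 19/17 48/17 0; 0 0 1]
T6·…·T1 = [-8/17 -5/17 6; 19/17 48/17 3; 0 0 1]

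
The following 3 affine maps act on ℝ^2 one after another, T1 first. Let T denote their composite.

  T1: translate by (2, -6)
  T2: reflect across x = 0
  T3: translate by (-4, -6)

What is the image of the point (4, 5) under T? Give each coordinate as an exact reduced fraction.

T(p) = (-10, -7)

T1 translate by (2, -6): (4, 5) → (6, -1)
T2 reflect across x = 0: (6, -1) → (-6, -1)
T3 translate by (-4, -6): (-6, -1) → (-10, -7)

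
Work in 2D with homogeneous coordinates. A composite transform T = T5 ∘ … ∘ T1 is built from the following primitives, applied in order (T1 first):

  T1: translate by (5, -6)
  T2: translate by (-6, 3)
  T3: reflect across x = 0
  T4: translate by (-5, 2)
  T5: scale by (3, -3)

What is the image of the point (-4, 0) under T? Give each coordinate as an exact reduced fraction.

T(p) = (0, 3)

T1 translate by (5, -6): (-4, 0) → (1, -6)
T2 translate by (-6, 3): (1, -6) → (-5, -3)
T3 reflect across x = 0: (-5, -3) → (5, -3)
T4 translate by (-5, 2): (5, -3) → (0, -1)
T5 scale by (3, -3): (0, -1) → (0, 3)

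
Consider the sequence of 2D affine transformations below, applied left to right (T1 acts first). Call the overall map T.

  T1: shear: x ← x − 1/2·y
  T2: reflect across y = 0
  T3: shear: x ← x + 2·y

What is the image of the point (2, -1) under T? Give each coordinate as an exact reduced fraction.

T1 shear: x ← x − 1/2·y: (2, -1) → (5/2, -1)
T2 reflect across y = 0: (5/2, -1) → (5/2, 1)
T3 shear: x ← x + 2·y: (5/2, 1) → (9/2, 1)

T(p) = (9/2, 1)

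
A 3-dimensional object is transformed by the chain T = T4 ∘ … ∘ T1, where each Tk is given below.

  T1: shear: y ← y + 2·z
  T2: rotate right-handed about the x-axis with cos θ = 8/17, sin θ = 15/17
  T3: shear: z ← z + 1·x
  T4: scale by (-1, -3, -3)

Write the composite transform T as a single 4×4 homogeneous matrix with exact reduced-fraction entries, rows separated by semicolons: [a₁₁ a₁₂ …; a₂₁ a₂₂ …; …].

T1 = [1 0 0 0; 0 1 2 0; 0 0 1 0; 0 0 0 1]
T2·T1 = [1 0 0 0; 0 8/17 1/17 0; 0 15/17 38/17 0; 0 0 0 1]
T3·…·T1 = [1 0 0 0; 0 8/17 1/17 0; 1 15/17 38/17 0; 0 0 0 1]
T4·…·T1 = [-1 0 0 0; 0 -24/17 -3/17 0; -3 -45/17 -114/17 0; 0 0 0 1]

T = [-1 0 0 0; 0 -24/17 -3/17 0; -3 -45/17 -114/17 0; 0 0 0 1]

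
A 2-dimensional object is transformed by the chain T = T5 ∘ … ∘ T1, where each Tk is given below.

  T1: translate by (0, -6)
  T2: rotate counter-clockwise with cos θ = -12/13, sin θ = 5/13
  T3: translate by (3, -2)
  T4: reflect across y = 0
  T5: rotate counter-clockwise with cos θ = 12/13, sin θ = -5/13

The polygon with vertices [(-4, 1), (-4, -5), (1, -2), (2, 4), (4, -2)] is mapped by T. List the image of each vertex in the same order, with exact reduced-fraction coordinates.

image vertices: (98/13, -56/13), (98/13, -134/13), (33/13, -95/13), (20/13, -17/13), (-6/13, -95/13)

T1 translate by (0, -6): (-4, 1) → (-4, -5); (-4, -5) → (-4, -11); (1, -2) → (1, -8); (2, 4) → (2, -2); (4, -2) → (4, -8)
T2 rotate counter-clockwise with cos θ = -12/13, sin θ = 5/13: (-4, -5) → (73/13, 40/13); (-4, -11) → (103/13, 112/13); (1, -8) → (28/13, 101/13); (2, -2) → (-14/13, 34/13); (4, -8) → (-8/13, 116/13)
T3 translate by (3, -2): (73/13, 40/13) → (112/13, 14/13); (103/13, 112/13) → (142/13, 86/13); (28/13, 101/13) → (67/13, 75/13); (-14/13, 34/13) → (25/13, 8/13); (-8/13, 116/13) → (31/13, 90/13)
T4 reflect across y = 0: (112/13, 14/13) → (112/13, -14/13); (142/13, 86/13) → (142/13, -86/13); (67/13, 75/13) → (67/13, -75/13); (25/13, 8/13) → (25/13, -8/13); (31/13, 90/13) → (31/13, -90/13)
T5 rotate counter-clockwise with cos θ = 12/13, sin θ = -5/13: (112/13, -14/13) → (98/13, -56/13); (142/13, -86/13) → (98/13, -134/13); (67/13, -75/13) → (33/13, -95/13); (25/13, -8/13) → (20/13, -17/13); (31/13, -90/13) → (-6/13, -95/13)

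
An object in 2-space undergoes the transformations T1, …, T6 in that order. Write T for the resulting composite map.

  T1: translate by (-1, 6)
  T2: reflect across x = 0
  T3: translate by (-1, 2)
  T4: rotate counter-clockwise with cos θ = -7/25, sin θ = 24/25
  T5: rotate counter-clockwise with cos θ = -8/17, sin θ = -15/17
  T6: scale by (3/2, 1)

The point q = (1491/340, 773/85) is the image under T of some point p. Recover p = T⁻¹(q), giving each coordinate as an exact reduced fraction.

p = (-1, 3/2)

T1 = [1 0 -1; 0 1 6; 0 0 1]
T2·T1 = [-1 0 1; 0 1 6; 0 0 1]
T3·…·T1 = [-1 0 0; 0 1 8; 0 0 1]
T4·…·T1 = [7/25 -24/25 -192/25; -24/25 -7/25 -56/25; 0 0 1]
T5·…·T1 = [-416/425 87/425 696/425; 87/425 416/425 3328/425; 0 0 1]
T6·…·T1 = [-624/425 261/850 1044/425; 87/425 416/425 3328/425; 0 0 1]
det M = -3/2; M⁻¹ = [-832/1275 87/425 0; 58/425 416/425 -8; 0 0 1]
M⁻¹ · (1491/340, 773/85)ᵀ = (-1, 3/2)ᵀ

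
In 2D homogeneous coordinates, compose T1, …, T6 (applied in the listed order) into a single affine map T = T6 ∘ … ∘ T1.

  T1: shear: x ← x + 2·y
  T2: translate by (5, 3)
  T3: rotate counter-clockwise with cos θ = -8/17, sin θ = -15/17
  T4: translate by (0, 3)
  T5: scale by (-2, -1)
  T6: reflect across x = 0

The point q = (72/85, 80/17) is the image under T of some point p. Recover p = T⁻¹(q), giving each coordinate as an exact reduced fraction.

T1 = [1 2 0; 0 1 0; 0 0 1]
T2·T1 = [1 2 5; 0 1 3; 0 0 1]
T3·…·T1 = [-8/17 -1/17 5/17; -15/17 -38/17 -99/17; 0 0 1]
T4·…·T1 = [-8/17 -1/17 5/17; -15/17 -38/17 -48/17; 0 0 1]
T5·…·T1 = [16/17 2/17 -10/17; 15/17 38/17 48/17; 0 0 1]
T6·…·T1 = [-16/17 -2/17 10/17; 15/17 38/17 48/17; 0 0 1]
det M = -2; M⁻¹ = [-19/17 -1/17 14/17; 15/34 8/17 -27/17; 0 0 1]
M⁻¹ · (72/85, 80/17)ᵀ = (-2/5, 1)ᵀ

p = (-2/5, 1)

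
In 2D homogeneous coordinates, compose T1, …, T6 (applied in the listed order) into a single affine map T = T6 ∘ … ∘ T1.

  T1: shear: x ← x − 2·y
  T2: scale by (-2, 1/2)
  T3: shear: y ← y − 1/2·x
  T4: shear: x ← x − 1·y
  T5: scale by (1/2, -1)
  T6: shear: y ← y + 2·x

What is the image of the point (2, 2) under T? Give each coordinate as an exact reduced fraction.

T1 shear: x ← x − 2·y: (2, 2) → (-2, 2)
T2 scale by (-2, 1/2): (-2, 2) → (4, 1)
T3 shear: y ← y − 1/2·x: (4, 1) → (4, -1)
T4 shear: x ← x − 1·y: (4, -1) → (5, -1)
T5 scale by (1/2, -1): (5, -1) → (5/2, 1)
T6 shear: y ← y + 2·x: (5/2, 1) → (5/2, 6)

T(p) = (5/2, 6)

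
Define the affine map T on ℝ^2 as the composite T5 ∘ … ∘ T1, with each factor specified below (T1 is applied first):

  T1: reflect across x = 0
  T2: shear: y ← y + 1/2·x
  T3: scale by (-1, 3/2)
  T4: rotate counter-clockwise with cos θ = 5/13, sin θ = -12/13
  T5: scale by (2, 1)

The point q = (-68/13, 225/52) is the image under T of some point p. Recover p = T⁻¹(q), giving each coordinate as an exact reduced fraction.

p = (-5, -3)

T1 = [-1 0 0; 0 1 0; 0 0 1]
T2·T1 = [-1 0 0; -1/2 1 0; 0 0 1]
T3·…·T1 = [1 0 0; -3/4 3/2 0; 0 0 1]
T4·…·T1 = [-4/13 18/13 0; -63/52 15/26 0; 0 0 1]
T5·…·T1 = [-8/13 36/13 0; -63/52 15/26 0; 0 0 1]
det M = 3; M⁻¹ = [5/26 -12/13 0; 21/52 -8/39 0; 0 0 1]
M⁻¹ · (-68/13, 225/52)ᵀ = (-5, -3)ᵀ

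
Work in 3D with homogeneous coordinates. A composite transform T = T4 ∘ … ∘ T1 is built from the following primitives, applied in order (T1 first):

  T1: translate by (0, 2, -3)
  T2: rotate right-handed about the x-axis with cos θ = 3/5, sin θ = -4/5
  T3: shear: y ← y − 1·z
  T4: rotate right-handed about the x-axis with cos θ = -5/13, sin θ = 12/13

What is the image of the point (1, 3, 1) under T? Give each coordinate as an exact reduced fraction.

T(p) = (1, 147/65, 526/65)

T1 translate by (0, 2, -3): (1, 3, 1) → (1, 5, -2)
T2 rotate right-handed about the x-axis with cos θ = 3/5, sin θ = -4/5: (1, 5, -2) → (1, 7/5, -26/5)
T3 shear: y ← y − 1·z: (1, 7/5, -26/5) → (1, 33/5, -26/5)
T4 rotate right-handed about the x-axis with cos θ = -5/13, sin θ = 12/13: (1, 33/5, -26/5) → (1, 147/65, 526/65)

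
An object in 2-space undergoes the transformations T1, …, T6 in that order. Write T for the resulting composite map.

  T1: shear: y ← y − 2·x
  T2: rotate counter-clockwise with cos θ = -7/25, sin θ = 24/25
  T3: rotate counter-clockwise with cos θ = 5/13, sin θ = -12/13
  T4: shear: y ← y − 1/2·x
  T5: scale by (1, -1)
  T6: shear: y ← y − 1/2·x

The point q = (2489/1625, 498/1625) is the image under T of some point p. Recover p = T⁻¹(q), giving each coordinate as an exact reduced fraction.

T1 = [1 0 0; -2 1 0; 0 0 1]
T2·T1 = [41/25 -24/25 0; 38/25 -7/25 0; 0 0 1]
T3·…·T1 = [661/325 -204/325 0; -302/325 253/325 0; 0 0 1]
T4·…·T1 = [661/325 -204/325 0; -253/130 71/65 0; 0 0 1]
T5·…·T1 = [661/325 -204/325 0; 253/130 -71/65 0; 0 0 1]
T6·…·T1 = [661/325 -204/325 0; 302/325 -253/325 0; 0 0 1]
det M = -1; M⁻¹ = [253/325 -204/325 0; 302/325 -661/325 0; 0 0 1]
M⁻¹ · (2489/1625, 498/1625)ᵀ = (1, 4/5)ᵀ

p = (1, 4/5)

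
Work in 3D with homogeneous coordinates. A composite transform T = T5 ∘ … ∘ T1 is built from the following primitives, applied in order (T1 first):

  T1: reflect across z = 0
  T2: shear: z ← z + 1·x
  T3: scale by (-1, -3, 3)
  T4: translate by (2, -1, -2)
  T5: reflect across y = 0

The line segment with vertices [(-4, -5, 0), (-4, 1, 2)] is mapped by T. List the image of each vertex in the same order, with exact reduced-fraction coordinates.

image vertices: (6, -14, -14), (6, 4, -20)

T1 reflect across z = 0: (-4, -5, 0) → (-4, -5, 0); (-4, 1, 2) → (-4, 1, -2)
T2 shear: z ← z + 1·x: (-4, -5, 0) → (-4, -5, -4); (-4, 1, -2) → (-4, 1, -6)
T3 scale by (-1, -3, 3): (-4, -5, -4) → (4, 15, -12); (-4, 1, -6) → (4, -3, -18)
T4 translate by (2, -1, -2): (4, 15, -12) → (6, 14, -14); (4, -3, -18) → (6, -4, -20)
T5 reflect across y = 0: (6, 14, -14) → (6, -14, -14); (6, -4, -20) → (6, 4, -20)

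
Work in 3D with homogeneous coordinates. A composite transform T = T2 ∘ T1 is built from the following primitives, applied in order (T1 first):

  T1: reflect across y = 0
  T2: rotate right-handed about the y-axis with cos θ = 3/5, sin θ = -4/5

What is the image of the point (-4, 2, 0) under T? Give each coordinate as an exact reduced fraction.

T(p) = (-12/5, -2, -16/5)

T1 reflect across y = 0: (-4, 2, 0) → (-4, -2, 0)
T2 rotate right-handed about the y-axis with cos θ = 3/5, sin θ = -4/5: (-4, -2, 0) → (-12/5, -2, -16/5)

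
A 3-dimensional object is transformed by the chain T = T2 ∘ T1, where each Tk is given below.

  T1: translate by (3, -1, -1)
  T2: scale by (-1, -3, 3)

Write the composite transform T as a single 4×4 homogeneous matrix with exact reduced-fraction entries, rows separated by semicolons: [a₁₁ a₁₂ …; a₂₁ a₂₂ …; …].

T = [-1 0 0 -3; 0 -3 0 3; 0 0 3 -3; 0 0 0 1]

T1 = [1 0 0 3; 0 1 0 -1; 0 0 1 -1; 0 0 0 1]
T2·T1 = [-1 0 0 -3; 0 -3 0 3; 0 0 3 -3; 0 0 0 1]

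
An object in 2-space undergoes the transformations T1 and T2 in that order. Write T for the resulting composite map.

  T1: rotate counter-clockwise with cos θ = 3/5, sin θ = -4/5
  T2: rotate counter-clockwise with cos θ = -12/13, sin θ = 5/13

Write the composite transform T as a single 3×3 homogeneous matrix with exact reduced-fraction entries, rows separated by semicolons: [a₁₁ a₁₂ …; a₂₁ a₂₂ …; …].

T = [-16/65 -63/65 0; 63/65 -16/65 0; 0 0 1]

T1 = [3/5 4/5 0; -4/5 3/5 0; 0 0 1]
T2·T1 = [-16/65 -63/65 0; 63/65 -16/65 0; 0 0 1]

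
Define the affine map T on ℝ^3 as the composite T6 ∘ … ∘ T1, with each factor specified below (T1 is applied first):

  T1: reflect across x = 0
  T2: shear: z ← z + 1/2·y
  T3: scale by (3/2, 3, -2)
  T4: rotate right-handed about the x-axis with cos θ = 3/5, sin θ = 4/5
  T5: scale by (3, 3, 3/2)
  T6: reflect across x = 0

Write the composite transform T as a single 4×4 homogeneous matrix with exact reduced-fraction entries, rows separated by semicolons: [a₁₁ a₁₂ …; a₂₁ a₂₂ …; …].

T1 = [-1 0 0 0; 0 1 0 0; 0 0 1 0; 0 0 0 1]
T2·T1 = [-1 0 0 0; 0 1 0 0; 0 1/2 1 0; 0 0 0 1]
T3·…·T1 = [-3/2 0 0 0; 0 3 0 0; 0 -1 -2 0; 0 0 0 1]
T4·…·T1 = [-3/2 0 0 0; 0 13/5 8/5 0; 0 9/5 -6/5 0; 0 0 0 1]
T5·…·T1 = [-9/2 0 0 0; 0 39/5 24/5 0; 0 27/10 -9/5 0; 0 0 0 1]
T6·…·T1 = [9/2 0 0 0; 0 39/5 24/5 0; 0 27/10 -9/5 0; 0 0 0 1]

T = [9/2 0 0 0; 0 39/5 24/5 0; 0 27/10 -9/5 0; 0 0 0 1]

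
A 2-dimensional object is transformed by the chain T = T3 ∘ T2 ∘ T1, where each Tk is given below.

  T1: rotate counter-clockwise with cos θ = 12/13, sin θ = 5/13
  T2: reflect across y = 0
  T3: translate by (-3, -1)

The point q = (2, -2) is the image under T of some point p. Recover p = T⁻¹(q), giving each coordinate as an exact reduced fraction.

T1 = [12/13 -5/13 0; 5/13 12/13 0; 0 0 1]
T2·T1 = [12/13 -5/13 0; -5/13 -12/13 0; 0 0 1]
T3·…·T1 = [12/13 -5/13 -3; -5/13 -12/13 -1; 0 0 1]
det M = -1; M⁻¹ = [12/13 -5/13 31/13; -5/13 -12/13 -27/13; 0 0 1]
M⁻¹ · (2, -2)ᵀ = (5, -1)ᵀ

p = (5, -1)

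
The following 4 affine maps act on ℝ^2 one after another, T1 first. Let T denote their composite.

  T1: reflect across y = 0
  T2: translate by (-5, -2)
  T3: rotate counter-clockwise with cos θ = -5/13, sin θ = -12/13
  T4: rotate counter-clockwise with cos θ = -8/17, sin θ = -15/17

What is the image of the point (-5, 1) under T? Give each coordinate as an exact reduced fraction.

T(p) = (1913/221, -1290/221)

T1 reflect across y = 0: (-5, 1) → (-5, -1)
T2 translate by (-5, -2): (-5, -1) → (-10, -3)
T3 rotate counter-clockwise with cos θ = -5/13, sin θ = -12/13: (-10, -3) → (14/13, 135/13)
T4 rotate counter-clockwise with cos θ = -8/17, sin θ = -15/17: (14/13, 135/13) → (1913/221, -1290/221)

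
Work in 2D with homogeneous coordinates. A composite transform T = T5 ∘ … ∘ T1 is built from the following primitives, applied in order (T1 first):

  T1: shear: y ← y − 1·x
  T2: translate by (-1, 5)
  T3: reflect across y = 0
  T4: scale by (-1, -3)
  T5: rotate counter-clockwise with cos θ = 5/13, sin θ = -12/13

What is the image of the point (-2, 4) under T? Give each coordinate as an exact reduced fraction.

T1 shear: y ← y − 1·x: (-2, 4) → (-2, 6)
T2 translate by (-1, 5): (-2, 6) → (-3, 11)
T3 reflect across y = 0: (-3, 11) → (-3, -11)
T4 scale by (-1, -3): (-3, -11) → (3, 33)
T5 rotate counter-clockwise with cos θ = 5/13, sin θ = -12/13: (3, 33) → (411/13, 129/13)

T(p) = (411/13, 129/13)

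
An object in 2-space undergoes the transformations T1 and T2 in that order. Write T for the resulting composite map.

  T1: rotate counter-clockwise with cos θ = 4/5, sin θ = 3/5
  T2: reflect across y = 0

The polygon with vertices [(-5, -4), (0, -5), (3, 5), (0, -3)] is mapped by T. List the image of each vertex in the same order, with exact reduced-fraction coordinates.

image vertices: (-8/5, 31/5), (3, 4), (-3/5, -29/5), (9/5, 12/5)

T1 rotate counter-clockwise with cos θ = 4/5, sin θ = 3/5: (-5, -4) → (-8/5, -31/5); (0, -5) → (3, -4); (3, 5) → (-3/5, 29/5); (0, -3) → (9/5, -12/5)
T2 reflect across y = 0: (-8/5, -31/5) → (-8/5, 31/5); (3, -4) → (3, 4); (-3/5, 29/5) → (-3/5, -29/5); (9/5, -12/5) → (9/5, 12/5)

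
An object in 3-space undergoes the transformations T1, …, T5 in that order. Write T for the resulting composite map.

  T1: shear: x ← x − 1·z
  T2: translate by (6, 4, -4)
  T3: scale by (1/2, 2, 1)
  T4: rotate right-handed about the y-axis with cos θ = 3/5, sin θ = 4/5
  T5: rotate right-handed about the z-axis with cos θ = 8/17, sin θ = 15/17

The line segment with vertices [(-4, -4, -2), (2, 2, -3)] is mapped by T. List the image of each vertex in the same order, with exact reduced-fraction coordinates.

T1 shear: x ← x − 1·z: (-4, -4, -2) → (-2, -4, -2); (2, 2, -3) → (5, 2, -3)
T2 translate by (6, 4, -4): (-2, -4, -2) → (4, 0, -6); (5, 2, -3) → (11, 6, -7)
T3 scale by (1/2, 2, 1): (4, 0, -6) → (2, 0, -6); (11, 6, -7) → (11/2, 12, -7)
T4 rotate right-handed about the y-axis with cos θ = 3/5, sin θ = 4/5: (2, 0, -6) → (-18/5, 0, -26/5); (11/2, 12, -7) → (-23/10, 12, -43/5)
T5 rotate right-handed about the z-axis with cos θ = 8/17, sin θ = 15/17: (-18/5, 0, -26/5) → (-144/85, -54/17, -26/5); (-23/10, 12, -43/5) → (-992/85, 123/34, -43/5)

image vertices: (-144/85, -54/17, -26/5), (-992/85, 123/34, -43/5)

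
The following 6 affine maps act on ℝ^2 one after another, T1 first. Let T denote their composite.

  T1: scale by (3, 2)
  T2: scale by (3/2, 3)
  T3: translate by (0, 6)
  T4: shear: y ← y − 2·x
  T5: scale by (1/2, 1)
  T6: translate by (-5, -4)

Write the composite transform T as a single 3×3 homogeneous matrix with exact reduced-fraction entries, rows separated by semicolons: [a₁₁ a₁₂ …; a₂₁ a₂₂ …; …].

T = [9/4 0 -5; -9 6 2; 0 0 1]

T1 = [3 0 0; 0 2 0; 0 0 1]
T2·T1 = [9/2 0 0; 0 6 0; 0 0 1]
T3·…·T1 = [9/2 0 0; 0 6 6; 0 0 1]
T4·…·T1 = [9/2 0 0; -9 6 6; 0 0 1]
T5·…·T1 = [9/4 0 0; -9 6 6; 0 0 1]
T6·…·T1 = [9/4 0 -5; -9 6 2; 0 0 1]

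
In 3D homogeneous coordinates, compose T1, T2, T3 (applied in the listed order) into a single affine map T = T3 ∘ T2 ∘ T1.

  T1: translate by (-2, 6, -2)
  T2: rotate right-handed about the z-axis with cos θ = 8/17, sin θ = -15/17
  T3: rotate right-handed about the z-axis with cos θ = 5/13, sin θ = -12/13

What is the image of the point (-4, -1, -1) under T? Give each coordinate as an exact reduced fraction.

T(p) = (1695/221, 326/221, -3)

T1 translate by (-2, 6, -2): (-4, -1, -1) → (-6, 5, -3)
T2 rotate right-handed about the z-axis with cos θ = 8/17, sin θ = -15/17: (-6, 5, -3) → (27/17, 130/17, -3)
T3 rotate right-handed about the z-axis with cos θ = 5/13, sin θ = -12/13: (27/17, 130/17, -3) → (1695/221, 326/221, -3)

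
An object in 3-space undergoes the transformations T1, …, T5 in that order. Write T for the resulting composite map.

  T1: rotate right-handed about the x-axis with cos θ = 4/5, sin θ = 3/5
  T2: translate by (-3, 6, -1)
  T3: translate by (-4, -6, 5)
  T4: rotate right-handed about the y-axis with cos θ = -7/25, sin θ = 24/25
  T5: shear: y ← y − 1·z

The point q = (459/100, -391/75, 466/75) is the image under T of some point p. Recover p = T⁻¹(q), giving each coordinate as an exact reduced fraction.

p = (-1/4, 0, -5/3)

T1 = [1 0 0 0; 0 4/5 -3/5 0; 0 3/5 4/5 0; 0 0 0 1]
T2·T1 = [1 0 0 -3; 0 4/5 -3/5 6; 0 3/5 4/5 -1; 0 0 0 1]
T3·…·T1 = [1 0 0 -7; 0 4/5 -3/5 0; 0 3/5 4/5 4; 0 0 0 1]
T4·…·T1 = [-7/25 72/125 96/125 29/5; 0 4/5 -3/5 0; -24/25 -21/125 -28/125 28/5; 0 0 0 1]
T5·…·T1 = [-7/25 72/125 96/125 29/5; 24/25 121/125 -47/125 -28/5; -24/25 -21/125 -28/125 28/5; 0 0 0 1]
det M = 1; M⁻¹ = [-7/25 0 -24/25 7; 72/125 4/5 79/125 -12/5; 96/125 -3/5 -103/125 -16/5; 0 0 0 1]
M⁻¹ · (459/100, -391/75, 466/75)ᵀ = (-1/4, 0, -5/3)ᵀ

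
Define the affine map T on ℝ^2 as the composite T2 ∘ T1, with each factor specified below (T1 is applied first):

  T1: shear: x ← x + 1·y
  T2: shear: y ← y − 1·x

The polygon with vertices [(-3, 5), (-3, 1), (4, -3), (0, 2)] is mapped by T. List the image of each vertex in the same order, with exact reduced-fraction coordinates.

T1 shear: x ← x + 1·y: (-3, 5) → (2, 5); (-3, 1) → (-2, 1); (4, -3) → (1, -3); (0, 2) → (2, 2)
T2 shear: y ← y − 1·x: (2, 5) → (2, 3); (-2, 1) → (-2, 3); (1, -3) → (1, -4); (2, 2) → (2, 0)

image vertices: (2, 3), (-2, 3), (1, -4), (2, 0)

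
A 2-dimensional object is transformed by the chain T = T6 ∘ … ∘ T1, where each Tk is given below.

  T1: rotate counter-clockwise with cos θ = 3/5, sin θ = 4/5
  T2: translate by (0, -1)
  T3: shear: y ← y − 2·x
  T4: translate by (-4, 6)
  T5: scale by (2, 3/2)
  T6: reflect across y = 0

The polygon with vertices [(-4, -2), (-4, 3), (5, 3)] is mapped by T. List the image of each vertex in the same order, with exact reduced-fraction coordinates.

image vertices: (-48/5, -33/10), (-88/5, -99/5), (-34/5, -72/5)

T1 rotate counter-clockwise with cos θ = 3/5, sin θ = 4/5: (-4, -2) → (-4/5, -22/5); (-4, 3) → (-24/5, -7/5); (5, 3) → (3/5, 29/5)
T2 translate by (0, -1): (-4/5, -22/5) → (-4/5, -27/5); (-24/5, -7/5) → (-24/5, -12/5); (3/5, 29/5) → (3/5, 24/5)
T3 shear: y ← y − 2·x: (-4/5, -27/5) → (-4/5, -19/5); (-24/5, -12/5) → (-24/5, 36/5); (3/5, 24/5) → (3/5, 18/5)
T4 translate by (-4, 6): (-4/5, -19/5) → (-24/5, 11/5); (-24/5, 36/5) → (-44/5, 66/5); (3/5, 18/5) → (-17/5, 48/5)
T5 scale by (2, 3/2): (-24/5, 11/5) → (-48/5, 33/10); (-44/5, 66/5) → (-88/5, 99/5); (-17/5, 48/5) → (-34/5, 72/5)
T6 reflect across y = 0: (-48/5, 33/10) → (-48/5, -33/10); (-88/5, 99/5) → (-88/5, -99/5); (-34/5, 72/5) → (-34/5, -72/5)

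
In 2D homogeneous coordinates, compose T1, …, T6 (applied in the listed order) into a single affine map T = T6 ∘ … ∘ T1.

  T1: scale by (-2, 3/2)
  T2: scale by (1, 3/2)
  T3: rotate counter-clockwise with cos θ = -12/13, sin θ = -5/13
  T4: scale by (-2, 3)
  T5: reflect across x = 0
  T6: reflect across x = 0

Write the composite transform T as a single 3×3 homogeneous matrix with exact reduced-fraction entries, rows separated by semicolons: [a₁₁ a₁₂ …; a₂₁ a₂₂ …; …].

T = [-48/13 -45/26 0; 30/13 -81/13 0; 0 0 1]

T1 = [-2 0 0; 0 3/2 0; 0 0 1]
T2·T1 = [-2 0 0; 0 9/4 0; 0 0 1]
T3·…·T1 = [24/13 45/52 0; 10/13 -27/13 0; 0 0 1]
T4·…·T1 = [-48/13 -45/26 0; 30/13 -81/13 0; 0 0 1]
T5·…·T1 = [48/13 45/26 0; 30/13 -81/13 0; 0 0 1]
T6·…·T1 = [-48/13 -45/26 0; 30/13 -81/13 0; 0 0 1]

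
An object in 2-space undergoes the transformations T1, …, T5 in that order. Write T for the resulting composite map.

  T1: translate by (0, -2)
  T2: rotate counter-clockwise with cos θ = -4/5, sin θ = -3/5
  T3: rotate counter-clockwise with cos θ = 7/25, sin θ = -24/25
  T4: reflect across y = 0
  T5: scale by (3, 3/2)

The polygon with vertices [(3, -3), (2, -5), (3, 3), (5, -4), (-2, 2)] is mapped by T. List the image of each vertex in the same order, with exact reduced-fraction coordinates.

T1 translate by (0, -2): (3, -3) → (3, -5); (2, -5) → (2, -7); (3, 3) → (3, 1); (5, -4) → (5, -6); (-2, 2) → (-2, 0)
T2 rotate counter-clockwise with cos θ = -4/5, sin θ = -3/5: (3, -5) → (-27/5, 11/5); (2, -7) → (-29/5, 22/5); (3, 1) → (-9/5, -13/5); (5, -6) → (-38/5, 9/5); (-2, 0) → (8/5, 6/5)
T3 rotate counter-clockwise with cos θ = 7/25, sin θ = -24/25: (-27/5, 11/5) → (3/5, 29/5); (-29/5, 22/5) → (13/5, 34/5); (-9/5, -13/5) → (-3, 1); (-38/5, 9/5) → (-2/5, 39/5); (8/5, 6/5) → (8/5, -6/5)
T4 reflect across y = 0: (3/5, 29/5) → (3/5, -29/5); (13/5, 34/5) → (13/5, -34/5); (-3, 1) → (-3, -1); (-2/5, 39/5) → (-2/5, -39/5); (8/5, -6/5) → (8/5, 6/5)
T5 scale by (3, 3/2): (3/5, -29/5) → (9/5, -87/10); (13/5, -34/5) → (39/5, -51/5); (-3, -1) → (-9, -3/2); (-2/5, -39/5) → (-6/5, -117/10); (8/5, 6/5) → (24/5, 9/5)

image vertices: (9/5, -87/10), (39/5, -51/5), (-9, -3/2), (-6/5, -117/10), (24/5, 9/5)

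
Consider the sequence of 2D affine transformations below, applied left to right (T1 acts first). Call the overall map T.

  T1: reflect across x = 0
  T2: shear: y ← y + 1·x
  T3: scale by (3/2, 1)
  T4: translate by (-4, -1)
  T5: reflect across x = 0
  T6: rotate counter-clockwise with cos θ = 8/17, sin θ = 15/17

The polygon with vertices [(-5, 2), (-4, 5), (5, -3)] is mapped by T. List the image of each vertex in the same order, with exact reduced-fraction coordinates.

image vertices: (-118/17, -9/34), (-8, 2), (227/17, 201/34)

T1 reflect across x = 0: (-5, 2) → (5, 2); (-4, 5) → (4, 5); (5, -3) → (-5, -3)
T2 shear: y ← y + 1·x: (5, 2) → (5, 7); (4, 5) → (4, 9); (-5, -3) → (-5, -8)
T3 scale by (3/2, 1): (5, 7) → (15/2, 7); (4, 9) → (6, 9); (-5, -8) → (-15/2, -8)
T4 translate by (-4, -1): (15/2, 7) → (7/2, 6); (6, 9) → (2, 8); (-15/2, -8) → (-23/2, -9)
T5 reflect across x = 0: (7/2, 6) → (-7/2, 6); (2, 8) → (-2, 8); (-23/2, -9) → (23/2, -9)
T6 rotate counter-clockwise with cos θ = 8/17, sin θ = 15/17: (-7/2, 6) → (-118/17, -9/34); (-2, 8) → (-8, 2); (23/2, -9) → (227/17, 201/34)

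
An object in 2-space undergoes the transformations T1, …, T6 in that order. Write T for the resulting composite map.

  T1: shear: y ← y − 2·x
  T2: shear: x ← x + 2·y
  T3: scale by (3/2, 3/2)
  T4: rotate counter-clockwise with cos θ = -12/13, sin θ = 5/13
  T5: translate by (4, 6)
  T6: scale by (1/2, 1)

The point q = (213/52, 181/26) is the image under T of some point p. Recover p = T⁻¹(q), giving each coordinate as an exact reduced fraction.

T1 = [1 0 0; -2 1 0; 0 0 1]
T2·T1 = [-3 2 0; -2 1 0; 0 0 1]
T3·…·T1 = [-9/2 3 0; -3 3/2 0; 0 0 1]
T4·…·T1 = [69/13 -87/26 0; 27/26 -3/13 0; 0 0 1]
T5·…·T1 = [69/13 -87/26 4; 27/26 -3/13 6; 0 0 1]
T6·…·T1 = [69/26 -87/52 2; 27/26 -3/13 6; 0 0 1]
det M = 9/8; M⁻¹ = [-8/39 58/39 -332/39; -12/13 92/39 -160/13; 0 0 1]
M⁻¹ · (213/52, 181/26)ᵀ = (1, 1/3)ᵀ

p = (1, 1/3)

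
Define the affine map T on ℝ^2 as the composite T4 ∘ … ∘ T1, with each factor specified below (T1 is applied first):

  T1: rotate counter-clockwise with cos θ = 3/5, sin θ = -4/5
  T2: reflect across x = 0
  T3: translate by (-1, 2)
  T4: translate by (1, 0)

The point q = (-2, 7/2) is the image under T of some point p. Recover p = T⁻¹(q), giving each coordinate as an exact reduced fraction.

p = (0, 5/2)

T1 = [3/5 4/5 0; -4/5 3/5 0; 0 0 1]
T2·T1 = [-3/5 -4/5 0; -4/5 3/5 0; 0 0 1]
T3·…·T1 = [-3/5 -4/5 -1; -4/5 3/5 2; 0 0 1]
T4·…·T1 = [-3/5 -4/5 0; -4/5 3/5 2; 0 0 1]
det M = -1; M⁻¹ = [-3/5 -4/5 8/5; -4/5 3/5 -6/5; 0 0 1]
M⁻¹ · (-2, 7/2)ᵀ = (0, 5/2)ᵀ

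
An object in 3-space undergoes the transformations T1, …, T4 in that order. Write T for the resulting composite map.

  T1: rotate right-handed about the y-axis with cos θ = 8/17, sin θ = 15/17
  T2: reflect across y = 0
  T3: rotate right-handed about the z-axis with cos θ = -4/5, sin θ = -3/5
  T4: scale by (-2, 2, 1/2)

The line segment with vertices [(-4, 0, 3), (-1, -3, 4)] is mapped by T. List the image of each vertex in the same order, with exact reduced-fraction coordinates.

image vertices: (104/85, -78/85, 42/17), (22/17, -144/17, 47/34)

T1 rotate right-handed about the y-axis with cos θ = 8/17, sin θ = 15/17: (-4, 0, 3) → (13/17, 0, 84/17); (-1, -3, 4) → (52/17, -3, 47/17)
T2 reflect across y = 0: (13/17, 0, 84/17) → (13/17, 0, 84/17); (52/17, -3, 47/17) → (52/17, 3, 47/17)
T3 rotate right-handed about the z-axis with cos θ = -4/5, sin θ = -3/5: (13/17, 0, 84/17) → (-52/85, -39/85, 84/17); (52/17, 3, 47/17) → (-11/17, -72/17, 47/17)
T4 scale by (-2, 2, 1/2): (-52/85, -39/85, 84/17) → (104/85, -78/85, 42/17); (-11/17, -72/17, 47/17) → (22/17, -144/17, 47/34)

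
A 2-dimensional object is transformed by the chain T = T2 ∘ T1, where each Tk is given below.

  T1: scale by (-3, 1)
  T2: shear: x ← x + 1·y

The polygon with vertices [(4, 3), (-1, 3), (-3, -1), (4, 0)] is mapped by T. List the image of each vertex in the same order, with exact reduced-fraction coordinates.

T1 scale by (-3, 1): (4, 3) → (-12, 3); (-1, 3) → (3, 3); (-3, -1) → (9, -1); (4, 0) → (-12, 0)
T2 shear: x ← x + 1·y: (-12, 3) → (-9, 3); (3, 3) → (6, 3); (9, -1) → (8, -1); (-12, 0) → (-12, 0)

image vertices: (-9, 3), (6, 3), (8, -1), (-12, 0)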